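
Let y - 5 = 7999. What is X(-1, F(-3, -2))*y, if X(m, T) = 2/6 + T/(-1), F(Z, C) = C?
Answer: 18676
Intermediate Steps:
y = 8004 (y = 5 + 7999 = 8004)
X(m, T) = ⅓ - T (X(m, T) = 2*(⅙) + T*(-1) = ⅓ - T)
X(-1, F(-3, -2))*y = (⅓ - 1*(-2))*8004 = (⅓ + 2)*8004 = (7/3)*8004 = 18676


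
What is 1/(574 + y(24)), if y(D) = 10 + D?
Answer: 1/608 ≈ 0.0016447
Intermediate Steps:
1/(574 + y(24)) = 1/(574 + (10 + 24)) = 1/(574 + 34) = 1/608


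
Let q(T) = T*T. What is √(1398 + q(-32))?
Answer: √2422 ≈ 49.214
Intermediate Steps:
q(T) = T²
√(1398 + q(-32)) = √(1398 + (-32)²) = √(1398 + 1024) = √2422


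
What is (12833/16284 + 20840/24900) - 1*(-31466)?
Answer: 70884601477/2252620 ≈ 31468.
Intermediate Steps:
(12833/16284 + 20840/24900) - 1*(-31466) = (12833*(1/16284) + 20840*(1/24900)) + 31466 = (12833/16284 + 1042/1245) + 31466 = 3660557/2252620 + 31466 = 70884601477/2252620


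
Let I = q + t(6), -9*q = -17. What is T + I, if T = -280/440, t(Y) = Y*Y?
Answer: 3688/99 ≈ 37.253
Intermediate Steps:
q = 17/9 (q = -1/9*(-17) = 17/9 ≈ 1.8889)
t(Y) = Y**2
I = 341/9 (I = 17/9 + 6**2 = 17/9 + 36 = 341/9 ≈ 37.889)
T = -7/11 (T = -280*1/440 = -7/11 ≈ -0.63636)
T + I = -7/11 + 341/9 = 3688/99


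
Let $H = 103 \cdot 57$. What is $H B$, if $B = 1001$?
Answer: $5876871$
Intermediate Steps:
$H = 5871$
$H B = 5871 \cdot 1001 = 5876871$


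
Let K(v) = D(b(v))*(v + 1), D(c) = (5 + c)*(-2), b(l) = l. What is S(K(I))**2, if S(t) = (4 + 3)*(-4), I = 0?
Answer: 784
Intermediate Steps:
D(c) = -10 - 2*c
K(v) = (1 + v)*(-10 - 2*v) (K(v) = (-10 - 2*v)*(v + 1) = (-10 - 2*v)*(1 + v) = (1 + v)*(-10 - 2*v))
S(t) = -28 (S(t) = 7*(-4) = -28)
S(K(I))**2 = (-28)**2 = 784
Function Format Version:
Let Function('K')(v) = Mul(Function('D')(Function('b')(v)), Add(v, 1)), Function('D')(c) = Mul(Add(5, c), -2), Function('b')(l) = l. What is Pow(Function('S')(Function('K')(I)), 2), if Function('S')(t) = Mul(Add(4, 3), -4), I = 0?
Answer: 784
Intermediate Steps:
Function('D')(c) = Add(-10, Mul(-2, c))
Function('K')(v) = Mul(Add(1, v), Add(-10, Mul(-2, v))) (Function('K')(v) = Mul(Add(-10, Mul(-2, v)), Add(v, 1)) = Mul(Add(-10, Mul(-2, v)), Add(1, v)) = Mul(Add(1, v), Add(-10, Mul(-2, v))))
Function('S')(t) = -28 (Function('S')(t) = Mul(7, -4) = -28)
Pow(Function('S')(Function('K')(I)), 2) = Pow(-28, 2) = 784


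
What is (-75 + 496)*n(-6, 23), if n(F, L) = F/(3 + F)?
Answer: 842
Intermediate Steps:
(-75 + 496)*n(-6, 23) = (-75 + 496)*(-6/(3 - 6)) = 421*(-6/(-3)) = 421*(-6*(-1/3)) = 421*2 = 842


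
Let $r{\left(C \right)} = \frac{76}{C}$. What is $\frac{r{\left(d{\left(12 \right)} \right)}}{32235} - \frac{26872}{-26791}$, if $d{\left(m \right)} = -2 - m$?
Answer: $\frac{6062514382}{6045255195} \approx 1.0029$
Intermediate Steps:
$\frac{r{\left(d{\left(12 \right)} \right)}}{32235} - \frac{26872}{-26791} = \frac{76 \frac{1}{-2 - 12}}{32235} - \frac{26872}{-26791} = \frac{76}{-2 - 12} \cdot \frac{1}{32235} - - \frac{26872}{26791} = \frac{76}{-14} \cdot \frac{1}{32235} + \frac{26872}{26791} = 76 \left(- \frac{1}{14}\right) \frac{1}{32235} + \frac{26872}{26791} = \left(- \frac{38}{7}\right) \frac{1}{32235} + \frac{26872}{26791} = - \frac{38}{225645} + \frac{26872}{26791} = \frac{6062514382}{6045255195}$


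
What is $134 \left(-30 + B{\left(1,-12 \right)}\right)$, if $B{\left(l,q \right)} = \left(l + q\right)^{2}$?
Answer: $12194$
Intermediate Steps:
$134 \left(-30 + B{\left(1,-12 \right)}\right) = 134 \left(-30 + \left(1 - 12\right)^{2}\right) = 134 \left(-30 + \left(-11\right)^{2}\right) = 134 \left(-30 + 121\right) = 134 \cdot 91 = 12194$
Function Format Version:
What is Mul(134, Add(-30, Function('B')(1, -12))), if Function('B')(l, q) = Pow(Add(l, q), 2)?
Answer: 12194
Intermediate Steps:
Mul(134, Add(-30, Function('B')(1, -12))) = Mul(134, Add(-30, Pow(Add(1, -12), 2))) = Mul(134, Add(-30, Pow(-11, 2))) = Mul(134, Add(-30, 121)) = Mul(134, 91) = 12194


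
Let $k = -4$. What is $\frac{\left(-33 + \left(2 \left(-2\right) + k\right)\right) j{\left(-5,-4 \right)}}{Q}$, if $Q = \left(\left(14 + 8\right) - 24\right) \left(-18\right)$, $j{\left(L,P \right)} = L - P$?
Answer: $\frac{41}{36} \approx 1.1389$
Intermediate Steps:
$Q = 36$ ($Q = \left(22 - 24\right) \left(-18\right) = \left(-2\right) \left(-18\right) = 36$)
$\frac{\left(-33 + \left(2 \left(-2\right) + k\right)\right) j{\left(-5,-4 \right)}}{Q} = \frac{\left(-33 + \left(2 \left(-2\right) - 4\right)\right) \left(-5 - -4\right)}{36} = \left(-33 - 8\right) \left(-5 + 4\right) \frac{1}{36} = \left(-33 - 8\right) \left(-1\right) \frac{1}{36} = \left(-41\right) \left(-1\right) \frac{1}{36} = 41 \cdot \frac{1}{36} = \frac{41}{36}$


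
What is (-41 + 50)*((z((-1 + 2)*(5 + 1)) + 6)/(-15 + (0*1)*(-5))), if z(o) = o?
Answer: -36/5 ≈ -7.2000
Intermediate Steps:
(-41 + 50)*((z((-1 + 2)*(5 + 1)) + 6)/(-15 + (0*1)*(-5))) = (-41 + 50)*(((-1 + 2)*(5 + 1) + 6)/(-15 + (0*1)*(-5))) = 9*((1*6 + 6)/(-15 + 0*(-5))) = 9*((6 + 6)/(-15 + 0)) = 9*(12/(-15)) = 9*(12*(-1/15)) = 9*(-⅘) = -36/5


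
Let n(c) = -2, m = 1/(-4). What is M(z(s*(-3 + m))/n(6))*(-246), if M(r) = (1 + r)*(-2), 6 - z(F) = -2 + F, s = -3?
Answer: 1845/2 ≈ 922.50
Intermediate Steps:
m = -¼ ≈ -0.25000
z(F) = 8 - F (z(F) = 6 - (-2 + F) = 6 + (2 - F) = 8 - F)
M(r) = -2 - 2*r
M(z(s*(-3 + m))/n(6))*(-246) = (-2 - 2*(8 - (-3)*(-3 - ¼))/(-2))*(-246) = (-2 - 2*(8 - (-3)*(-13)/4)*(-1)/2)*(-246) = (-2 - 2*(8 - 1*39/4)*(-1)/2)*(-246) = (-2 - 2*(8 - 39/4)*(-1)/2)*(-246) = (-2 - (-7)*(-1)/(2*2))*(-246) = (-2 - 2*7/8)*(-246) = (-2 - 7/4)*(-246) = -15/4*(-246) = 1845/2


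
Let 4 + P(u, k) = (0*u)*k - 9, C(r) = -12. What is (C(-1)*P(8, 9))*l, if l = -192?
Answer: -29952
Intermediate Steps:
P(u, k) = -13 (P(u, k) = -4 + ((0*u)*k - 9) = -4 + (0*k - 9) = -4 + (0 - 9) = -4 - 9 = -13)
(C(-1)*P(8, 9))*l = -12*(-13)*(-192) = 156*(-192) = -29952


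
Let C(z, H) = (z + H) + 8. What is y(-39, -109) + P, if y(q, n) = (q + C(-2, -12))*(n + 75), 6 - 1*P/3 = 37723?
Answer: -111621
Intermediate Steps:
P = -113151 (P = 18 - 3*37723 = 18 - 113169 = -113151)
C(z, H) = 8 + H + z (C(z, H) = (H + z) + 8 = 8 + H + z)
y(q, n) = (-6 + q)*(75 + n) (y(q, n) = (q + (8 - 12 - 2))*(n + 75) = (q - 6)*(75 + n) = (-6 + q)*(75 + n))
y(-39, -109) + P = (-450 - 6*(-109) + 75*(-39) - 109*(-39)) - 113151 = (-450 + 654 - 2925 + 4251) - 113151 = 1530 - 113151 = -111621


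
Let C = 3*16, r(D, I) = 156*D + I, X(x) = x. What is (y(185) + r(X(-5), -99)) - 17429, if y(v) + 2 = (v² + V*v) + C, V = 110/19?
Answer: 323647/19 ≈ 17034.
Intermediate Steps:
V = 110/19 (V = 110*(1/19) = 110/19 ≈ 5.7895)
r(D, I) = I + 156*D
C = 48
y(v) = 46 + v² + 110*v/19 (y(v) = -2 + ((v² + 110*v/19) + 48) = -2 + (48 + v² + 110*v/19) = 46 + v² + 110*v/19)
(y(185) + r(X(-5), -99)) - 17429 = ((46 + 185² + (110/19)*185) + (-99 + 156*(-5))) - 17429 = ((46 + 34225 + 20350/19) + (-99 - 780)) - 17429 = (671499/19 - 879) - 17429 = 654798/19 - 17429 = 323647/19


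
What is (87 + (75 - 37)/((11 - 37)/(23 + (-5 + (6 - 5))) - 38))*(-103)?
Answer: -3314231/374 ≈ -8861.6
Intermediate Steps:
(87 + (75 - 37)/((11 - 37)/(23 + (-5 + (6 - 5))) - 38))*(-103) = (87 + 38/(-26/(23 + (-5 + 1)) - 38))*(-103) = (87 + 38/(-26/(23 - 4) - 38))*(-103) = (87 + 38/(-26/19 - 38))*(-103) = (87 + 38/(-748/19))*(-103) = (87 + 38*(-19/748))*(-103) = (87 - 361/374)*(-103) = (32177/374)*(-103) = -3314231/374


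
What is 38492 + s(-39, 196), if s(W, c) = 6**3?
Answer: 38708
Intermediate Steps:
s(W, c) = 216
38492 + s(-39, 196) = 38492 + 216 = 38708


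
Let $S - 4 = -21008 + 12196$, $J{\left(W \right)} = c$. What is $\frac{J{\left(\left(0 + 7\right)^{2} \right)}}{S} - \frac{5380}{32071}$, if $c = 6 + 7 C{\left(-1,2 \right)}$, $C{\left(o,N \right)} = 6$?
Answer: $- \frac{2038602}{11770057} \approx -0.1732$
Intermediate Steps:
$c = 48$ ($c = 6 + 7 \cdot 6 = 6 + 42 = 48$)
$J{\left(W \right)} = 48$
$S = -8808$ ($S = 4 + \left(-21008 + 12196\right) = 4 - 8812 = -8808$)
$\frac{J{\left(\left(0 + 7\right)^{2} \right)}}{S} - \frac{5380}{32071} = \frac{48}{-8808} - \frac{5380}{32071} = 48 \left(- \frac{1}{8808}\right) - \frac{5380}{32071} = - \frac{2}{367} - \frac{5380}{32071} = - \frac{2038602}{11770057}$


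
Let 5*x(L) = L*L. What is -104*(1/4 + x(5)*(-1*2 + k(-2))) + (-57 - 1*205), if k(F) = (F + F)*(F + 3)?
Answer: 2832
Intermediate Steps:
x(L) = L²/5 (x(L) = (L*L)/5 = L²/5)
k(F) = 2*F*(3 + F) (k(F) = (2*F)*(3 + F) = 2*F*(3 + F))
-104*(1/4 + x(5)*(-1*2 + k(-2))) + (-57 - 1*205) = -104*(1/4 + ((⅕)*5²)*(-1*2 + 2*(-2)*(3 - 2))) + (-57 - 1*205) = -104*(¼ + ((⅕)*25)*(-2 + 2*(-2)*1)) + (-57 - 205) = -104*(¼ + 5*(-2 - 4)) - 262 = -104*(¼ + 5*(-6)) - 262 = -104*(¼ - 30) - 262 = -104*(-119/4) - 262 = 3094 - 262 = 2832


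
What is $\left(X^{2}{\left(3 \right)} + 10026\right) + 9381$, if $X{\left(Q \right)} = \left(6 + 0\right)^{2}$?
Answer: $20703$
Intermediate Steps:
$X{\left(Q \right)} = 36$ ($X{\left(Q \right)} = 6^{2} = 36$)
$\left(X^{2}{\left(3 \right)} + 10026\right) + 9381 = \left(36^{2} + 10026\right) + 9381 = \left(1296 + 10026\right) + 9381 = 11322 + 9381 = 20703$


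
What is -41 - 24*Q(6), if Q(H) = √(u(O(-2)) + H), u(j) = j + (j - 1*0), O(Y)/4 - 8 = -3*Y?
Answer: -41 - 24*√118 ≈ -301.71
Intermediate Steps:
O(Y) = 32 - 12*Y (O(Y) = 32 + 4*(-3*Y) = 32 - 12*Y)
u(j) = 2*j (u(j) = j + (j + 0) = j + j = 2*j)
Q(H) = √(112 + H) (Q(H) = √(2*(32 - 12*(-2)) + H) = √(2*(32 + 24) + H) = √(2*56 + H) = √(112 + H))
-41 - 24*Q(6) = -41 - 24*√(112 + 6) = -41 - 24*√118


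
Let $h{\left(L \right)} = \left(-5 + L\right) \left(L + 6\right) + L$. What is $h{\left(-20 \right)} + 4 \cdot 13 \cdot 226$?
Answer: $12082$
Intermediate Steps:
$h{\left(L \right)} = L + \left(-5 + L\right) \left(6 + L\right)$ ($h{\left(L \right)} = \left(-5 + L\right) \left(6 + L\right) + L = L + \left(-5 + L\right) \left(6 + L\right)$)
$h{\left(-20 \right)} + 4 \cdot 13 \cdot 226 = \left(-30 + \left(-20\right)^{2} + 2 \left(-20\right)\right) + 4 \cdot 13 \cdot 226 = \left(-30 + 400 - 40\right) + 52 \cdot 226 = 330 + 11752 = 12082$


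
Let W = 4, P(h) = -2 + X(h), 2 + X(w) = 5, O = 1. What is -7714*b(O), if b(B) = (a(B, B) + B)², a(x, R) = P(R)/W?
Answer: -96425/8 ≈ -12053.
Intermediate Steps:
X(w) = 3 (X(w) = -2 + 5 = 3)
P(h) = 1 (P(h) = -2 + 3 = 1)
a(x, R) = ¼ (a(x, R) = 1/4 = 1*(¼) = ¼)
b(B) = (¼ + B)²
-7714*b(O) = -3857*(1 + 4*1)²/8 = -3857*(1 + 4)²/8 = -3857*5²/8 = -3857*25/8 = -7714*25/16 = -96425/8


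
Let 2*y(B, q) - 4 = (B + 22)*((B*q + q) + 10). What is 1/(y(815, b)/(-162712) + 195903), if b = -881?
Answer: 162712/32176622725 ≈ 5.0568e-6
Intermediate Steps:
y(B, q) = 2 + (22 + B)*(10 + q + B*q)/2 (y(B, q) = 2 + ((B + 22)*((B*q + q) + 10))/2 = 2 + ((22 + B)*((q + B*q) + 10))/2 = 2 + ((22 + B)*(10 + q + B*q))/2 = 2 + (22 + B)*(10 + q + B*q)/2)
1/(y(815, b)/(-162712) + 195903) = 1/((112 + 5*815 + 11*(-881) + (½)*(-881)*815² + (23/2)*815*(-881))/(-162712) + 195903) = 1/((112 + 4075 - 9691 + (½)*(-881)*664225 - 16514345/2)*(-1/162712) + 195903) = 1/((112 + 4075 - 9691 - 585182225/2 - 16514345/2)*(-1/162712) + 195903) = 1/(-300853789*(-1/162712) + 195903) = 1/(300853789/162712 + 195903) = 1/(32176622725/162712) = 162712/32176622725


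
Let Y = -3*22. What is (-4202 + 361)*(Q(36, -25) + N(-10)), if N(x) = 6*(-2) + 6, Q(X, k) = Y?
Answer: 276552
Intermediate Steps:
Y = -66
Q(X, k) = -66
N(x) = -6 (N(x) = -12 + 6 = -6)
(-4202 + 361)*(Q(36, -25) + N(-10)) = (-4202 + 361)*(-66 - 6) = -3841*(-72) = 276552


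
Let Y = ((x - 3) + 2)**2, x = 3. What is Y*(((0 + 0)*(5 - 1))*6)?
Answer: 0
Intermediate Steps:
Y = 4 (Y = ((3 - 3) + 2)**2 = (0 + 2)**2 = 2**2 = 4)
Y*(((0 + 0)*(5 - 1))*6) = 4*(((0 + 0)*(5 - 1))*6) = 4*((0*4)*6) = 4*(0*6) = 4*0 = 0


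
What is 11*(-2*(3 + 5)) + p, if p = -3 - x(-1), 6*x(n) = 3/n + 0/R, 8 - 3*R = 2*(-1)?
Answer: -357/2 ≈ -178.50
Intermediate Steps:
R = 10/3 (R = 8/3 - 2*(-1)/3 = 8/3 - ⅓*(-2) = 8/3 + ⅔ = 10/3 ≈ 3.3333)
x(n) = 1/(2*n) (x(n) = (3/n + 0/(10/3))/6 = (3/n + 0*(3/10))/6 = (3/n + 0)/6 = (3/n)/6 = 1/(2*n))
p = -5/2 (p = -3 - 1/(2*(-1)) = -3 - (-1)/2 = -3 - 1*(-½) = -3 + ½ = -5/2 ≈ -2.5000)
11*(-2*(3 + 5)) + p = 11*(-2*(3 + 5)) - 5/2 = 11*(-2*8) - 5/2 = 11*(-16) - 5/2 = -176 - 5/2 = -357/2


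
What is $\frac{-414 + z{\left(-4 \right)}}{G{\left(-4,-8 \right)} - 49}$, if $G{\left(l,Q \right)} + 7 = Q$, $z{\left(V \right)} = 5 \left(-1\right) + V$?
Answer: $\frac{423}{64} \approx 6.6094$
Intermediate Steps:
$z{\left(V \right)} = -5 + V$
$G{\left(l,Q \right)} = -7 + Q$
$\frac{-414 + z{\left(-4 \right)}}{G{\left(-4,-8 \right)} - 49} = \frac{-414 - 9}{\left(-7 - 8\right) - 49} = \frac{-414 - 9}{-15 - 49} = - \frac{423}{-64} = \left(-423\right) \left(- \frac{1}{64}\right) = \frac{423}{64}$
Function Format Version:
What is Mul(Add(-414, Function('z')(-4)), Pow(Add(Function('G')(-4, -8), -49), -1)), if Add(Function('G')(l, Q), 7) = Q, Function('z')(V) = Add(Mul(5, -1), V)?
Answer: Rational(423, 64) ≈ 6.6094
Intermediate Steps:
Function('z')(V) = Add(-5, V)
Function('G')(l, Q) = Add(-7, Q)
Mul(Add(-414, Function('z')(-4)), Pow(Add(Function('G')(-4, -8), -49), -1)) = Mul(Add(-414, Add(-5, -4)), Pow(Add(Add(-7, -8), -49), -1)) = Mul(Add(-414, -9), Pow(Add(-15, -49), -1)) = Mul(-423, Pow(-64, -1)) = Mul(-423, Rational(-1, 64)) = Rational(423, 64)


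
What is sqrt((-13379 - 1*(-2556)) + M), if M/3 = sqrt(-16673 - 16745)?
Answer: sqrt(-10823 + 21*I*sqrt(682)) ≈ 2.6349 + 104.07*I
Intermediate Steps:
M = 21*I*sqrt(682) (M = 3*sqrt(-16673 - 16745) = 3*sqrt(-33418) = 3*(7*I*sqrt(682)) = 21*I*sqrt(682) ≈ 548.42*I)
sqrt((-13379 - 1*(-2556)) + M) = sqrt((-13379 - 1*(-2556)) + 21*I*sqrt(682)) = sqrt((-13379 + 2556) + 21*I*sqrt(682)) = sqrt(-10823 + 21*I*sqrt(682))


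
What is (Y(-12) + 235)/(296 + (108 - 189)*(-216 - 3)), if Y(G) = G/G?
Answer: 236/18035 ≈ 0.013086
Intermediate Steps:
Y(G) = 1
(Y(-12) + 235)/(296 + (108 - 189)*(-216 - 3)) = (1 + 235)/(296 + (108 - 189)*(-216 - 3)) = 236/(296 - 81*(-219)) = 236/(296 + 17739) = 236/18035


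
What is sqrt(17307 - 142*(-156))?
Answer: sqrt(39459) ≈ 198.64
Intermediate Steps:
sqrt(17307 - 142*(-156)) = sqrt(17307 + 22152) = sqrt(39459)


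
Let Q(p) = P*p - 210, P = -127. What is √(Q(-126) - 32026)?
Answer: I*√16234 ≈ 127.41*I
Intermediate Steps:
Q(p) = -210 - 127*p (Q(p) = -127*p - 210 = -210 - 127*p)
√(Q(-126) - 32026) = √((-210 - 127*(-126)) - 32026) = √((-210 + 16002) - 32026) = √(15792 - 32026) = √(-16234) = I*√16234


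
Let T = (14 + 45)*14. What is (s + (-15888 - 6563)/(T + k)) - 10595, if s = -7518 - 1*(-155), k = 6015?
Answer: -122873129/6841 ≈ -17961.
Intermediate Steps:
T = 826 (T = 59*14 = 826)
s = -7363 (s = -7518 + 155 = -7363)
(s + (-15888 - 6563)/(T + k)) - 10595 = (-7363 + (-15888 - 6563)/(826 + 6015)) - 10595 = (-7363 - 22451/6841) - 10595 = -50392734/6841 - 10595 = -122873129/6841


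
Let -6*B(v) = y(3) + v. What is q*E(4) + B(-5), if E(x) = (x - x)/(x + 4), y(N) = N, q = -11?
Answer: ⅓ ≈ 0.33333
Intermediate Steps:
E(x) = 0 (E(x) = 0/(4 + x) = 0)
B(v) = -½ - v/6 (B(v) = -(3 + v)/6 = -½ - v/6)
q*E(4) + B(-5) = -11*0 + (-½ - ⅙*(-5)) = 0 + (-½ + ⅚) = 0 + ⅓ = ⅓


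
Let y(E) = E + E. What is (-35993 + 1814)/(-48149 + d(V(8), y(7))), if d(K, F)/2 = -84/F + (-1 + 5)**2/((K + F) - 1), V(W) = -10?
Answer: 102537/144451 ≈ 0.70984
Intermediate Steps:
y(E) = 2*E
d(K, F) = -168/F + 32/(-1 + F + K) (d(K, F) = 2*(-84/F + (-1 + 5)**2/((K + F) - 1)) = 2*(-84/F + 4**2/((F + K) - 1)) = 2*(-84/F + 16/(-1 + F + K)) = -168/F + 32/(-1 + F + K))
(-35993 + 1814)/(-48149 + d(V(8), y(7))) = (-35993 + 1814)/(-48149 + 8*(21 - 21*(-10) - 34*7)/(((2*7))*(-1 + 2*7 - 10))) = -34179/(-48149 + 8*(21 + 210 - 17*14)/(14*(-1 + 14 - 10))) = -34179/(-48149 + 8*(1/14)*(21 + 210 - 238)/3) = -34179/(-48149 + 8*(1/14)*(1/3)*(-7)) = -34179/(-48149 - 4/3) = -34179/(-144451/3) = -34179*(-3/144451) = 102537/144451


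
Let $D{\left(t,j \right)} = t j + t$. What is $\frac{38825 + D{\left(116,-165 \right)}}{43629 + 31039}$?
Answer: $\frac{19801}{74668} \approx 0.26519$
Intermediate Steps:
$D{\left(t,j \right)} = t + j t$ ($D{\left(t,j \right)} = j t + t = t + j t$)
$\frac{38825 + D{\left(116,-165 \right)}}{43629 + 31039} = \frac{38825 + 116 \left(1 - 165\right)}{43629 + 31039} = \frac{38825 + 116 \left(-164\right)}{74668} = \left(38825 - 19024\right) \frac{1}{74668} = 19801 \cdot \frac{1}{74668} = \frac{19801}{74668}$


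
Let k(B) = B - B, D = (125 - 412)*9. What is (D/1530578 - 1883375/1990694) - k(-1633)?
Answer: -103135510834/108818301469 ≈ -0.94778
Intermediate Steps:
D = -2583 (D = -287*9 = -2583)
k(B) = 0
(D/1530578 - 1883375/1990694) - k(-1633) = (-2583/1530578 - 1883375/1990694) - 1*0 = (-2583*1/1530578 - 1883375*1/1990694) + 0 = (-369/218654 - 1883375/1990694) + 0 = -103135510834/108818301469 + 0 = -103135510834/108818301469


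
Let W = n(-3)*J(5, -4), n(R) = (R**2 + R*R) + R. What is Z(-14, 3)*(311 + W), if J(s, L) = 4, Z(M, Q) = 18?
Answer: 6678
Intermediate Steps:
n(R) = R + 2*R**2 (n(R) = (R**2 + R**2) + R = 2*R**2 + R = R + 2*R**2)
W = 60 (W = -3*(1 + 2*(-3))*4 = -3*(1 - 6)*4 = -3*(-5)*4 = 15*4 = 60)
Z(-14, 3)*(311 + W) = 18*(311 + 60) = 18*371 = 6678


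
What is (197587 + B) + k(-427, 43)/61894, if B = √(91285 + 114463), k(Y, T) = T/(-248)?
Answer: 3032903544901/15349712 + 2*√51437 ≈ 1.9804e+5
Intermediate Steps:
k(Y, T) = -T/248 (k(Y, T) = T*(-1/248) = -T/248)
B = 2*√51437 (B = √205748 = 2*√51437 ≈ 453.59)
(197587 + B) + k(-427, 43)/61894 = (197587 + 2*√51437) - 1/248*43/61894 = (197587 + 2*√51437) - 43/248*1/61894 = (197587 + 2*√51437) - 43/15349712 = 3032903544901/15349712 + 2*√51437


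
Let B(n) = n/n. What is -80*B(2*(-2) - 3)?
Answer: -80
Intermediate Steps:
B(n) = 1
-80*B(2*(-2) - 3) = -80*1 = -80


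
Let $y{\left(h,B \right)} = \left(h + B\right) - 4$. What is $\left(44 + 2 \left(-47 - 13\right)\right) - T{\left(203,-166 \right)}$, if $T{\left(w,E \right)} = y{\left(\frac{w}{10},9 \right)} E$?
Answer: $\frac{20619}{5} \approx 4123.8$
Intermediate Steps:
$y{\left(h,B \right)} = -4 + B + h$ ($y{\left(h,B \right)} = \left(B + h\right) - 4 = -4 + B + h$)
$T{\left(w,E \right)} = E \left(5 + \frac{w}{10}\right)$ ($T{\left(w,E \right)} = \left(-4 + 9 + \frac{w}{10}\right) E = \left(5 + \frac{w}{10}\right) E = E \left(5 + \frac{w}{10}\right)$)
$\left(44 + 2 \left(-47 - 13\right)\right) - T{\left(203,-166 \right)} = \left(44 + 2 \left(-47 - 13\right)\right) - \frac{1}{10} \left(-166\right) \left(50 + 203\right) = \left(44 + 2 \left(-47 - 13\right)\right) - \frac{1}{10} \left(-166\right) 253 = \left(44 + 2 \left(-60\right)\right) - - \frac{20999}{5} = \left(44 - 120\right) + \frac{20999}{5} = -76 + \frac{20999}{5} = \frac{20619}{5}$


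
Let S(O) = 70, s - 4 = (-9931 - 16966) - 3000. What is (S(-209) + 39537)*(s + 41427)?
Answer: 456827138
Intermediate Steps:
s = -29893 (s = 4 + ((-9931 - 16966) - 3000) = 4 + (-26897 - 3000) = 4 - 29897 = -29893)
(S(-209) + 39537)*(s + 41427) = (70 + 39537)*(-29893 + 41427) = 39607*11534 = 456827138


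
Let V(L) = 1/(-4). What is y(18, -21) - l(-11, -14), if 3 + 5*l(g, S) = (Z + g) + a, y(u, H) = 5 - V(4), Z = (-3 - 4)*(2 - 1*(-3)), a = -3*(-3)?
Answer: 53/4 ≈ 13.250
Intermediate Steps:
V(L) = -1/4
a = 9
Z = -35 (Z = -7*(2 + 3) = -7*5 = -35)
y(u, H) = 21/4 (y(u, H) = 5 - 1*(-1/4) = 5 + 1/4 = 21/4)
l(g, S) = -29/5 + g/5 (l(g, S) = -3/5 + ((-35 + g) + 9)/5 = -3/5 + (-26 + g)/5 = -3/5 + (-26/5 + g/5) = -29/5 + g/5)
y(18, -21) - l(-11, -14) = 21/4 - (-29/5 + (1/5)*(-11)) = 21/4 - (-29/5 - 11/5) = 21/4 - 1*(-8) = 21/4 + 8 = 53/4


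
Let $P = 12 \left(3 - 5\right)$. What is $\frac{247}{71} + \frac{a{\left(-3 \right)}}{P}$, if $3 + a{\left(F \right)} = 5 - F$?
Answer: $\frac{5573}{1704} \approx 3.2705$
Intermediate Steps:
$P = -24$ ($P = 12 \left(-2\right) = -24$)
$a{\left(F \right)} = 2 - F$ ($a{\left(F \right)} = -3 - \left(-5 + F\right) = 2 - F$)
$\frac{247}{71} + \frac{a{\left(-3 \right)}}{P} = \frac{247}{71} + \frac{2 - -3}{-24} = 247 \cdot \frac{1}{71} + \left(2 + 3\right) \left(- \frac{1}{24}\right) = \frac{247}{71} + 5 \left(- \frac{1}{24}\right) = \frac{247}{71} - \frac{5}{24} = \frac{5573}{1704}$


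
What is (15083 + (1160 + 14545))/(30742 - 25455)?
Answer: 30788/5287 ≈ 5.8233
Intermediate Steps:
(15083 + (1160 + 14545))/(30742 - 25455) = (15083 + 15705)/5287 = 30788*(1/5287) = 30788/5287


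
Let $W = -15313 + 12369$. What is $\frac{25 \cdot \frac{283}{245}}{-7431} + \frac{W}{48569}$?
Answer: $- \frac{1140691471}{17684895711} \approx -0.064501$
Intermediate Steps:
$W = -2944$
$\frac{25 \cdot \frac{283}{245}}{-7431} + \frac{W}{48569} = \frac{25 \cdot \frac{283}{245}}{-7431} - \frac{2944}{48569} = 25 \cdot 283 \cdot \frac{1}{245} \left(- \frac{1}{7431}\right) - \frac{2944}{48569} = 25 \cdot \frac{283}{245} \left(- \frac{1}{7431}\right) - \frac{2944}{48569} = \frac{1415}{49} \left(- \frac{1}{7431}\right) - \frac{2944}{48569} = - \frac{1415}{364119} - \frac{2944}{48569} = - \frac{1140691471}{17684895711}$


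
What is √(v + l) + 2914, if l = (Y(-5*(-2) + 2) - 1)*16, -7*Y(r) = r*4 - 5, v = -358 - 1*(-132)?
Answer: 2914 + I*√16674/7 ≈ 2914.0 + 18.447*I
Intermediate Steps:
v = -226 (v = -358 + 132 = -226)
Y(r) = 5/7 - 4*r/7 (Y(r) = -(r*4 - 5)/7 = -(4*r - 5)/7 = -(-5 + 4*r)/7 = 5/7 - 4*r/7)
l = -800/7 (l = ((5/7 - 4*(-5*(-2) + 2)/7) - 1)*16 = ((5/7 - 4*(10 + 2)/7) - 1)*16 = ((5/7 - 4/7*12) - 1)*16 = ((5/7 - 48/7) - 1)*16 = (-43/7 - 1)*16 = -50/7*16 = -800/7 ≈ -114.29)
√(v + l) + 2914 = √(-226 - 800/7) + 2914 = √(-2382/7) + 2914 = I*√16674/7 + 2914 = 2914 + I*√16674/7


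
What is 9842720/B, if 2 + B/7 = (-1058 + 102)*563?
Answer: -984272/376761 ≈ -2.6125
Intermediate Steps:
B = -3767610 (B = -14 + 7*((-1058 + 102)*563) = -14 + 7*(-956*563) = -14 + 7*(-538228) = -14 - 3767596 = -3767610)
9842720/B = 9842720/(-3767610) = 9842720*(-1/3767610) = -984272/376761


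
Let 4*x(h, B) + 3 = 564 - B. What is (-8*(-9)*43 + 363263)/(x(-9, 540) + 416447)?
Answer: 1465436/1665809 ≈ 0.87971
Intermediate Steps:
x(h, B) = 561/4 - B/4 (x(h, B) = -3/4 + (564 - B)/4 = -3/4 + (141 - B/4) = 561/4 - B/4)
(-8*(-9)*43 + 363263)/(x(-9, 540) + 416447) = (-8*(-9)*43 + 363263)/((561/4 - 1/4*540) + 416447) = (72*43 + 363263)/((561/4 - 135) + 416447) = (3096 + 363263)/(21/4 + 416447) = 366359/(1665809/4) = 366359*(4/1665809) = 1465436/1665809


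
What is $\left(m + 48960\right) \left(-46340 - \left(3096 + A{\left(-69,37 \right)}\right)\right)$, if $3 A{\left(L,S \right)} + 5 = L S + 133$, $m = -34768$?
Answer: $- \frac{2070371536}{3} \approx -6.9012 \cdot 10^{8}$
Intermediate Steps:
$A{\left(L,S \right)} = \frac{128}{3} + \frac{L S}{3}$ ($A{\left(L,S \right)} = - \frac{5}{3} + \frac{L S + 133}{3} = - \frac{5}{3} + \frac{133 + L S}{3} = - \frac{5}{3} + \left(\frac{133}{3} + \frac{L S}{3}\right) = \frac{128}{3} + \frac{L S}{3}$)
$\left(m + 48960\right) \left(-46340 - \left(3096 + A{\left(-69,37 \right)}\right)\right) = \left(-34768 + 48960\right) \left(-46340 - \left(\frac{9416}{3} + \frac{1}{3} \left(-69\right) 37\right)\right) = 14192 \left(-46340 - \frac{6863}{3}\right) = 14192 \left(- \frac{145883}{3}\right) = - \frac{2070371536}{3}$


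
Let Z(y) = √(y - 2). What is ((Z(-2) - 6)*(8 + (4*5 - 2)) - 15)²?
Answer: 26537 - 17784*I ≈ 26537.0 - 17784.0*I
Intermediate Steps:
Z(y) = √(-2 + y)
((Z(-2) - 6)*(8 + (4*5 - 2)) - 15)² = ((√(-2 - 2) - 6)*(8 + (4*5 - 2)) - 15)² = ((√(-4) - 6)*(8 + (20 - 2)) - 15)² = ((2*I - 6)*(8 + 18) - 15)² = ((-6 + 2*I)*26 - 15)² = ((-156 + 52*I) - 15)² = (-171 + 52*I)²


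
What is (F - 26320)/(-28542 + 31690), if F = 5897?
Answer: -20423/3148 ≈ -6.4876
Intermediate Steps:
(F - 26320)/(-28542 + 31690) = (5897 - 26320)/(-28542 + 31690) = -20423/3148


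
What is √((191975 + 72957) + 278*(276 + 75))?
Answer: √362510 ≈ 602.09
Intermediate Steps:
√((191975 + 72957) + 278*(276 + 75)) = √(264932 + 278*351) = √(264932 + 97578) = √362510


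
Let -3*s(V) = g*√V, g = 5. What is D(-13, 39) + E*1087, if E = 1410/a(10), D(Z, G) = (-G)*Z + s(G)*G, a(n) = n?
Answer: 153774 - 65*√39 ≈ 1.5337e+5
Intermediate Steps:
s(V) = -5*√V/3
D(Z, G) = -5*G^(3/2)/3 - G*Z (D(Z, G) = (-G)*Z + (-5*√G/3)*G = -G*Z - 5*G^(3/2)/3 = -5*G^(3/2)/3 - G*Z)
E = 141 (E = 1410/10 = 1410*(⅒) = 141)
D(-13, 39) + E*1087 = (-65*√39 - 1*39*(-13)) + 141*1087 = (-65*√39 + 507) + 153267 = (507 - 65*√39) + 153267 = 153774 - 65*√39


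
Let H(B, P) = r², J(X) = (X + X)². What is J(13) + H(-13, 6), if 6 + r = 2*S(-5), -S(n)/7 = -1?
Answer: 740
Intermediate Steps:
S(n) = 7 (S(n) = -7*(-1) = 7)
r = 8 (r = -6 + 2*7 = -6 + 14 = 8)
J(X) = 4*X² (J(X) = (2*X)² = 4*X²)
H(B, P) = 64 (H(B, P) = 8² = 64)
J(13) + H(-13, 6) = 4*13² + 64 = 4*169 + 64 = 676 + 64 = 740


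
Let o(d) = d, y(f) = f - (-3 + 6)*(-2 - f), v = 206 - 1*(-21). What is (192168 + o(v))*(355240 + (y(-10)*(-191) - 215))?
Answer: 69554448005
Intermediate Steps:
v = 227 (v = 206 + 21 = 227)
y(f) = 6 + 4*f (y(f) = f - 3*(-2 - f) = f - (-6 - 3*f) = f + (6 + 3*f) = 6 + 4*f)
(192168 + o(v))*(355240 + (y(-10)*(-191) - 215)) = (192168 + 227)*(355240 + ((6 + 4*(-10))*(-191) - 215)) = 192395*(355240 + ((6 - 40)*(-191) - 215)) = 192395*(355240 + (-34*(-191) - 215)) = 192395*(355240 + (6494 - 215)) = 192395*(355240 + 6279) = 192395*361519 = 69554448005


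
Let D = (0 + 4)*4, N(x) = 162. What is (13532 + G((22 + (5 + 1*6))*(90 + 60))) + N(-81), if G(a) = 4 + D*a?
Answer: 92898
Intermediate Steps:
D = 16 (D = 4*4 = 16)
G(a) = 4 + 16*a
(13532 + G((22 + (5 + 1*6))*(90 + 60))) + N(-81) = (13532 + (4 + 16*((22 + (5 + 1*6))*(90 + 60)))) + 162 = (13532 + (4 + 16*((22 + (5 + 6))*150))) + 162 = (13532 + (4 + 16*((22 + 11)*150))) + 162 = (13532 + (4 + 16*(33*150))) + 162 = (13532 + (4 + 16*4950)) + 162 = (13532 + (4 + 79200)) + 162 = (13532 + 79204) + 162 = 92736 + 162 = 92898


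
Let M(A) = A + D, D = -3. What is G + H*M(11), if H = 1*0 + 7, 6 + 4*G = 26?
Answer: 61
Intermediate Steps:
G = 5 (G = -3/2 + (¼)*26 = -3/2 + 13/2 = 5)
H = 7 (H = 0 + 7 = 7)
M(A) = -3 + A (M(A) = A - 3 = -3 + A)
G + H*M(11) = 5 + 7*(-3 + 11) = 5 + 7*8 = 5 + 56 = 61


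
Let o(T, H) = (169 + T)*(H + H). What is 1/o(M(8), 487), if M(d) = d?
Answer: 1/172398 ≈ 5.8005e-6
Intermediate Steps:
o(T, H) = 2*H*(169 + T) (o(T, H) = (169 + T)*(2*H) = 2*H*(169 + T))
1/o(M(8), 487) = 1/(2*487*(169 + 8)) = 1/(2*487*177) = 1/172398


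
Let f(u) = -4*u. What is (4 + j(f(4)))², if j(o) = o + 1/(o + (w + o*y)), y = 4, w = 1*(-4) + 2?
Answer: 970225/6724 ≈ 144.29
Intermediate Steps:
w = -2 (w = -4 + 2 = -2)
j(o) = o + 1/(-2 + 5*o) (j(o) = o + 1/(o + (-2 + o*4)) = o + 1/(o + (-2 + 4*o)) = o + 1/(-2 + 5*o))
(4 + j(f(4)))² = (4 + (1 - (-8)*4 + 5*(-4*4)²)/(-2 + 5*(-4*4)))² = (4 + (1 - 2*(-16) + 5*(-16)²)/(-2 + 5*(-16)))² = (4 + (1 + 32 + 5*256)/(-2 - 80))² = (4 + (1 + 32 + 1280)/(-82))² = (4 - 1/82*1313)² = (4 - 1313/82)² = (-985/82)² = 970225/6724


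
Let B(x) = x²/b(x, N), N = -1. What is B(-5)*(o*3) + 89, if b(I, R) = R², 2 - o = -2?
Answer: 389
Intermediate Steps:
o = 4 (o = 2 - 1*(-2) = 2 + 2 = 4)
B(x) = x² (B(x) = x²/((-1)²) = x²/1 = x²*1 = x²)
B(-5)*(o*3) + 89 = (-5)²*(4*3) + 89 = 25*12 + 89 = 300 + 89 = 389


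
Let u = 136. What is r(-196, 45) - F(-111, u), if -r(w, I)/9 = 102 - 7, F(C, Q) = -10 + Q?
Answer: -981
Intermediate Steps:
r(w, I) = -855 (r(w, I) = -9*(102 - 7) = -9*95 = -855)
r(-196, 45) - F(-111, u) = -855 - (-10 + 136) = -855 - 1*126 = -855 - 126 = -981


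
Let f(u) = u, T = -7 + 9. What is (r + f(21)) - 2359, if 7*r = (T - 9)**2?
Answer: -2331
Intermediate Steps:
T = 2
r = 7 (r = (2 - 9)**2/7 = (1/7)*(-7)**2 = (1/7)*49 = 7)
(r + f(21)) - 2359 = (7 + 21) - 2359 = 28 - 2359 = -2331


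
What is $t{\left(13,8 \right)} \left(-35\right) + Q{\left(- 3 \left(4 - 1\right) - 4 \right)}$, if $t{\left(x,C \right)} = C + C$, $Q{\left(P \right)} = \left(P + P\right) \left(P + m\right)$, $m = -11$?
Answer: $64$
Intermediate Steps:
$Q{\left(P \right)} = 2 P \left(-11 + P\right)$ ($Q{\left(P \right)} = \left(P + P\right) \left(P - 11\right) = 2 P \left(-11 + P\right)$)
$t{\left(x,C \right)} = 2 C$
$t{\left(13,8 \right)} \left(-35\right) + Q{\left(- 3 \left(4 - 1\right) - 4 \right)} = 2 \cdot 8 \left(-35\right) + 2 \left(- 3 \left(4 - 1\right) - 4\right) \left(-11 - \left(4 + 3 \left(4 - 1\right)\right)\right) = 16 \left(-35\right) + 2 \left(- 3 \left(4 - 1\right) - 4\right) \left(-11 - \left(4 + 3 \left(4 - 1\right)\right)\right) = -560 + 2 \left(\left(-3\right) 3 - 4\right) \left(-11 - 13\right) = -560 + 2 \left(-9 - 4\right) \left(-11 - 13\right) = -560 + 2 \left(-13\right) \left(-11 - 13\right) = -560 + 2 \left(-13\right) \left(-24\right) = -560 + 624 = 64$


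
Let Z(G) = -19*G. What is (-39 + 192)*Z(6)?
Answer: -17442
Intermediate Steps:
(-39 + 192)*Z(6) = (-39 + 192)*(-19*6) = 153*(-114) = -17442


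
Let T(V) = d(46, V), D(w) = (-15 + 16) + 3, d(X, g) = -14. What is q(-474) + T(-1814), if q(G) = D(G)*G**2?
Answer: 898690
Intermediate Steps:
D(w) = 4 (D(w) = 1 + 3 = 4)
T(V) = -14
q(G) = 4*G**2
q(-474) + T(-1814) = 4*(-474)**2 - 14 = 4*224676 - 14 = 898704 - 14 = 898690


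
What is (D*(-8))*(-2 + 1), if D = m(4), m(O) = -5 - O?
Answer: -72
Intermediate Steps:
D = -9 (D = -5 - 1*4 = -5 - 4 = -9)
(D*(-8))*(-2 + 1) = (-9*(-8))*(-2 + 1) = 72*(-1) = -72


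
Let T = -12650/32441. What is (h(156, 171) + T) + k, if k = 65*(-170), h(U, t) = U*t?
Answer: 506910416/32441 ≈ 15626.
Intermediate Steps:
T = -12650/32441 (T = -12650*1/32441 = -12650/32441 ≈ -0.38994)
k = -11050
(h(156, 171) + T) + k = (156*171 - 12650/32441) - 11050 = (26676 - 12650/32441) - 11050 = 865383466/32441 - 11050 = 506910416/32441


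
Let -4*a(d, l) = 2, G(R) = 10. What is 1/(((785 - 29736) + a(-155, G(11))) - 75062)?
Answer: -2/208027 ≈ -9.6141e-6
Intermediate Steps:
a(d, l) = -½ (a(d, l) = -¼*2 = -½)
1/(((785 - 29736) + a(-155, G(11))) - 75062) = 1/(((785 - 29736) - ½) - 75062) = 1/((-28951 - ½) - 75062) = 1/(-57903/2 - 75062) = 1/(-208027/2) = -2/208027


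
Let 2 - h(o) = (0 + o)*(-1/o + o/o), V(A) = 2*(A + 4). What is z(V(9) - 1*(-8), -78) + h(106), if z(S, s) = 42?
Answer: -61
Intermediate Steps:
V(A) = 8 + 2*A (V(A) = 2*(4 + A) = 8 + 2*A)
h(o) = 2 - o*(1 - 1/o) (h(o) = 2 - (0 + o)*(-1/o + o/o) = 2 - o*(-1/o + 1) = 2 - o*(1 - 1/o))
z(V(9) - 1*(-8), -78) + h(106) = 42 + (3 - 1*106) = 42 + (3 - 106) = 42 - 103 = -61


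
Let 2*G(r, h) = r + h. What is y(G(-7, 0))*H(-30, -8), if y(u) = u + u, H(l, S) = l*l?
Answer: -6300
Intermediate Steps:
H(l, S) = l²
G(r, h) = h/2 + r/2 (G(r, h) = (r + h)/2 = (h + r)/2 = h/2 + r/2)
y(u) = 2*u
y(G(-7, 0))*H(-30, -8) = (2*((½)*0 + (½)*(-7)))*(-30)² = (2*(0 - 7/2))*900 = (2*(-7/2))*900 = -7*900 = -6300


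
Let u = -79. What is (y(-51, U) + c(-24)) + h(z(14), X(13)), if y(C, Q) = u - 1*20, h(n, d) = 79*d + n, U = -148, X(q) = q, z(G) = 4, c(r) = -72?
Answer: 860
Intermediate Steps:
h(n, d) = n + 79*d
y(C, Q) = -99 (y(C, Q) = -79 - 1*20 = -79 - 20 = -99)
(y(-51, U) + c(-24)) + h(z(14), X(13)) = (-99 - 72) + (4 + 79*13) = -171 + (4 + 1027) = -171 + 1031 = 860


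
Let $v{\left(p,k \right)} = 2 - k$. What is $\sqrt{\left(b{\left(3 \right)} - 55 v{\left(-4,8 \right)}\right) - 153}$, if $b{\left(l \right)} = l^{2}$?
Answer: $\sqrt{186} \approx 13.638$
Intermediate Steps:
$\sqrt{\left(b{\left(3 \right)} - 55 v{\left(-4,8 \right)}\right) - 153} = \sqrt{\left(3^{2} - 55 \left(2 - 8\right)\right) - 153} = \sqrt{\left(9 - 55 \left(2 - 8\right)\right) - 153} = \sqrt{\left(9 - -330\right) - 153} = \sqrt{\left(9 + 330\right) - 153} = \sqrt{339 - 153} = \sqrt{186}$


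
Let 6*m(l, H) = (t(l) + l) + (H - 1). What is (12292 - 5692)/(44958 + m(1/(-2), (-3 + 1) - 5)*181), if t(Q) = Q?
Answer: 4400/29791 ≈ 0.14770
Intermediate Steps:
m(l, H) = -1/6 + l/3 + H/6 (m(l, H) = ((l + l) + (H - 1))/6 = (2*l + (-1 + H))/6 = (-1 + H + 2*l)/6 = -1/6 + l/3 + H/6)
(12292 - 5692)/(44958 + m(1/(-2), (-3 + 1) - 5)*181) = (12292 - 5692)/(44958 + (-1/6 + (1/(-2))/3 + ((-3 + 1) - 5)/6)*181) = 6600/(44958 + (-1/6 + (1*(-1/2))/3 + (-2 - 5)/6)*181) = 6600/(44958 + (-1/6 + (1/3)*(-1/2) + (1/6)*(-7))*181) = 6600/(44958 + (-1/6 - 1/6 - 7/6)*181) = 6600/(44958 - 3/2*181) = 6600/(44958 - 543/2) = 6600/(89373/2) = 6600*(2/89373) = 4400/29791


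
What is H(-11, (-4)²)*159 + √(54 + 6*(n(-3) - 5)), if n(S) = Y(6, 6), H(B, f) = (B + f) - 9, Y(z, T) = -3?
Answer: -636 + √6 ≈ -633.55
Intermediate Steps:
H(B, f) = -9 + B + f
n(S) = -3
H(-11, (-4)²)*159 + √(54 + 6*(n(-3) - 5)) = (-9 - 11 + (-4)²)*159 + √(54 + 6*(-3 - 5)) = (-9 - 11 + 16)*159 + √(54 + 6*(-8)) = -4*159 + √(54 - 48) = -636 + √6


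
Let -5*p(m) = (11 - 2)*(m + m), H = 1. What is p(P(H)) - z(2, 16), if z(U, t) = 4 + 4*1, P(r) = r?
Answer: -58/5 ≈ -11.600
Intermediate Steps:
p(m) = -18*m/5 (p(m) = -(11 - 2)*(m + m)/5 = -9*2*m/5 = -18*m/5)
z(U, t) = 8 (z(U, t) = 4 + 4 = 8)
p(P(H)) - z(2, 16) = -18/5*1 - 1*8 = -18/5 - 8 = -58/5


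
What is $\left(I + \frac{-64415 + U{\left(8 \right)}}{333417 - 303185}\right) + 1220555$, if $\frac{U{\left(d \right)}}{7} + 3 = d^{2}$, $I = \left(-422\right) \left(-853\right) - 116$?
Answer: $\frac{11944684993}{7558} \approx 1.5804 \cdot 10^{6}$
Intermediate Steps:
$I = 359850$ ($I = 359966 - 116 = 359850$)
$U{\left(d \right)} = -21 + 7 d^{2}$
$\left(I + \frac{-64415 + U{\left(8 \right)}}{333417 - 303185}\right) + 1220555 = \left(359850 + \frac{-64415 - \left(21 - 7 \cdot 8^{2}\right)}{333417 - 303185}\right) + 1220555 = \left(359850 + \frac{-64415 + \left(-21 + 7 \cdot 64\right)}{30232}\right) + 1220555 = \left(359850 + \left(-64415 + \left(-21 + 448\right)\right) \frac{1}{30232}\right) + 1220555 = \left(359850 + \left(-64415 + 427\right) \frac{1}{30232}\right) + 1220555 = \left(359850 - \frac{15997}{7558}\right) + 1220555 = \frac{2719730303}{7558} + 1220555 = \frac{11944684993}{7558}$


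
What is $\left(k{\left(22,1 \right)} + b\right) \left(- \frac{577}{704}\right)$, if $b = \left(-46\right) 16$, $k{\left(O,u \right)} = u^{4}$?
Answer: $\frac{424095}{704} \approx 602.41$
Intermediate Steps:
$b = -736$
$\left(k{\left(22,1 \right)} + b\right) \left(- \frac{577}{704}\right) = \left(1^{4} - 736\right) \left(- \frac{577}{704}\right) = \left(1 - 736\right) \left(\left(-577\right) \frac{1}{704}\right) = \left(-735\right) \left(- \frac{577}{704}\right) = \frac{424095}{704}$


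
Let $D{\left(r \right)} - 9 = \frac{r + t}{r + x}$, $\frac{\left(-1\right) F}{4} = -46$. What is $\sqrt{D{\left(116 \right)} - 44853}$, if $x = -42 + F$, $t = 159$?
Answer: $\frac{i \sqrt{2984925066}}{258} \approx 211.76 i$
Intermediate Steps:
$F = 184$ ($F = \left(-4\right) \left(-46\right) = 184$)
$x = 142$ ($x = -42 + 184 = 142$)
$D{\left(r \right)} = 9 + \frac{159 + r}{142 + r}$ ($D{\left(r \right)} = 9 + \frac{r + 159}{r + 142} = 9 + \frac{159 + r}{142 + r}$)
$\sqrt{D{\left(116 \right)} - 44853} = \sqrt{\frac{1437 + 10 \cdot 116}{142 + 116} - 44853} = \sqrt{\frac{1437 + 1160}{258} - 44853} = \sqrt{\frac{1}{258} \cdot 2597 - 44853} = \sqrt{\frac{2597}{258} - 44853} = \sqrt{- \frac{11569477}{258}} = \frac{i \sqrt{2984925066}}{258}$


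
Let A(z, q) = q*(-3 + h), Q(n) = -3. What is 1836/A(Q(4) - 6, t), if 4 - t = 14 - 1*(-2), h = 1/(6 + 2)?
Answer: 1224/23 ≈ 53.217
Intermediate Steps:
h = ⅛ (h = 1/8 = ⅛ ≈ 0.12500)
t = -12 (t = 4 - (14 - 1*(-2)) = 4 - (14 + 2) = 4 - 1*16 = 4 - 16 = -12)
A(z, q) = -23*q/8 (A(z, q) = q*(-3 + ⅛) = q*(-23/8) = -23*q/8)
1836/A(Q(4) - 6, t) = 1836/((-23/8*(-12))) = 1836/(69/2) = 1836*(2/69) = 1224/23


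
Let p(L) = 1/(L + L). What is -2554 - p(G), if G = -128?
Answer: -653823/256 ≈ -2554.0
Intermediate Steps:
p(L) = 1/(2*L)
-2554 - p(G) = -2554 - 1/(2*(-128)) = -2554 - (-1)/(2*128) = -2554 - 1*(-1/256) = -2554 + 1/256 = -653823/256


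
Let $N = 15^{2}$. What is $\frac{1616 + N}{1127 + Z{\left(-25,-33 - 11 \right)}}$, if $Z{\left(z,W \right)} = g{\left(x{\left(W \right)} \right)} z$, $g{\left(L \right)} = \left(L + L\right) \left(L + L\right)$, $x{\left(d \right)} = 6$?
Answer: $- \frac{1841}{2473} \approx -0.74444$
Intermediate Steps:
$g{\left(L \right)} = 4 L^{2}$ ($g{\left(L \right)} = 2 L 2 L = 4 L^{2}$)
$N = 225$
$Z{\left(z,W \right)} = 144 z$ ($Z{\left(z,W \right)} = 4 \cdot 6^{2} z = 4 \cdot 36 z = 144 z$)
$\frac{1616 + N}{1127 + Z{\left(-25,-33 - 11 \right)}} = \frac{1616 + 225}{1127 + 144 \left(-25\right)} = \frac{1841}{1127 - 3600} = \frac{1841}{-2473} = 1841 \left(- \frac{1}{2473}\right) = - \frac{1841}{2473}$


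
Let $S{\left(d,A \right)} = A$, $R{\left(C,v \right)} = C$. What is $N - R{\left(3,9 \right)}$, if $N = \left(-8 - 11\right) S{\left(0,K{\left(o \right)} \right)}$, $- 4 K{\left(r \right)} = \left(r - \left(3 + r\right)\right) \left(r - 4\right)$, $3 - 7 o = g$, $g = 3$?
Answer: $54$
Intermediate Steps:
$o = 0$ ($o = \frac{3}{7} - \frac{3}{7} = 0$)
$K{\left(r \right)} = -3 + \frac{3 r}{4}$ ($K{\left(r \right)} = - \frac{\left(r - \left(3 + r\right)\right) \left(r - 4\right)}{4} = - \frac{\left(-3\right) \left(-4 + r\right)}{4} = - \frac{12 - 3 r}{4} = -3 + \frac{3 r}{4}$)
$N = 57$ ($N = \left(-8 - 11\right) \left(-3 + \frac{3}{4} \cdot 0\right) = \left(-8 - 11\right) \left(-3 + 0\right) = \left(-19\right) \left(-3\right) = 57$)
$N - R{\left(3,9 \right)} = 57 - 3 = 54$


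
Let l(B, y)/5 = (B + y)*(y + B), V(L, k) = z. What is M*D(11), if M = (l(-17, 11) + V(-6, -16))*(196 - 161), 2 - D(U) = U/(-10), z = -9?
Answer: 37107/2 ≈ 18554.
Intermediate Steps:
V(L, k) = -9
D(U) = 2 + U/10 (D(U) = 2 - U/(-10) = 2 - U*(-1)/10 = 2 - (-1)*U/10 = 2 + U/10)
l(B, y) = 5*(B + y)² (l(B, y) = 5*((B + y)*(y + B)) = 5*((B + y)*(B + y)) = 5*(B + y)²)
M = 5985 (M = (5*(-17 + 11)² - 9)*(196 - 161) = (5*(-6)² - 9)*35 = (5*36 - 9)*35 = (180 - 9)*35 = 171*35 = 5985)
M*D(11) = 5985*(2 + (⅒)*11) = 5985*(2 + 11/10) = 5985*(31/10) = 37107/2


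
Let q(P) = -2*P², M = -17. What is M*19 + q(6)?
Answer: -395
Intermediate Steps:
M*19 + q(6) = -17*19 - 2*6² = -323 - 2*36 = -323 - 72 = -395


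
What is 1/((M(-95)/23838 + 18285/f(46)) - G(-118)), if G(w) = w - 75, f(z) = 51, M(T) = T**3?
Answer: 405246/208929713 ≈ 0.0019396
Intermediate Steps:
G(w) = -75 + w
1/((M(-95)/23838 + 18285/f(46)) - G(-118)) = 1/(((-95)**3/23838 + 18285/51) - (-75 - 118)) = 1/((-857375*1/23838 + 18285*(1/51)) - 1*(-193)) = 1/((-857375/23838 + 6095/17) + 193) = 1/(130717235/405246 + 193) = 1/(208929713/405246) = 405246/208929713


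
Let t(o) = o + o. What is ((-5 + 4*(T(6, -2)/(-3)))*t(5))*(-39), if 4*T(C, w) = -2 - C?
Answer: 910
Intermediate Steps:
T(C, w) = -½ - C/4 (T(C, w) = (-2 - C)/4 = -½ - C/4)
t(o) = 2*o
((-5 + 4*(T(6, -2)/(-3)))*t(5))*(-39) = ((-5 + 4*((-½ - ¼*6)/(-3)))*(2*5))*(-39) = ((-5 + 4*((-½ - 3/2)*(-⅓)))*10)*(-39) = ((-5 + 4*(-2*(-⅓)))*10)*(-39) = ((-5 + 4*(⅔))*10)*(-39) = ((-5 + 8/3)*10)*(-39) = -7/3*10*(-39) = -70/3*(-39) = 910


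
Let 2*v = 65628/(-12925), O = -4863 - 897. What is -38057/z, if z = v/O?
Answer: -157403752000/1823 ≈ -8.6343e+7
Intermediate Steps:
O = -5760
v = -32814/12925 (v = (65628/(-12925))/2 = (65628*(-1/12925))/2 = (1/2)*(-65628/12925) = -32814/12925 ≈ -2.5388)
z = 1823/4136000 (z = -32814/12925/(-5760) = -32814/12925*(-1/5760) = 1823/4136000 ≈ 0.00044076)
-38057/z = -38057/1823/4136000 = -38057*4136000/1823 = -157403752000/1823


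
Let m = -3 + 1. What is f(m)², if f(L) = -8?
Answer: 64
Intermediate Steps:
m = -2
f(m)² = (-8)² = 64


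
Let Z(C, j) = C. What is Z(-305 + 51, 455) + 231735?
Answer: 231481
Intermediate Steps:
Z(-305 + 51, 455) + 231735 = (-305 + 51) + 231735 = -254 + 231735 = 231481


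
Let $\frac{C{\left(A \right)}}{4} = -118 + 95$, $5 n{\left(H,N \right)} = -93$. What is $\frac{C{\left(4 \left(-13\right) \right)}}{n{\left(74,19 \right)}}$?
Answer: $\frac{460}{93} \approx 4.9462$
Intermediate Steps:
$n{\left(H,N \right)} = - \frac{93}{5}$ ($n{\left(H,N \right)} = \frac{1}{5} \left(-93\right) = - \frac{93}{5}$)
$C{\left(A \right)} = -92$ ($C{\left(A \right)} = 4 \left(-118 + 95\right) = 4 \left(-23\right) = -92$)
$\frac{C{\left(4 \left(-13\right) \right)}}{n{\left(74,19 \right)}} = - \frac{92}{- \frac{93}{5}} = \left(-92\right) \left(- \frac{5}{93}\right) = \frac{460}{93}$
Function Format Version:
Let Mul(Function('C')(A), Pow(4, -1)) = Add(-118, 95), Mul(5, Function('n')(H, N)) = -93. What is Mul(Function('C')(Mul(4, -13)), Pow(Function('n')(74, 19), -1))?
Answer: Rational(460, 93) ≈ 4.9462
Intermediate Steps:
Function('n')(H, N) = Rational(-93, 5) (Function('n')(H, N) = Mul(Rational(1, 5), -93) = Rational(-93, 5))
Function('C')(A) = -92 (Function('C')(A) = Mul(4, Add(-118, 95)) = Mul(4, -23) = -92)
Mul(Function('C')(Mul(4, -13)), Pow(Function('n')(74, 19), -1)) = Mul(-92, Pow(Rational(-93, 5), -1)) = Mul(-92, Rational(-5, 93)) = Rational(460, 93)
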